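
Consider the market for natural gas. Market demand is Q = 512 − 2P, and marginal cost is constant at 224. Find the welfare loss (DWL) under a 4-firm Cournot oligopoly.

Inverting demand: P = 256 − 0.5Q.
Perfect competition: P = MC = 224, so 256 − 0.5Q = 224 and Q = 64.
Cournot with 4 identical firms: the symmetric best-response condition is 256 − 2.5q = 224. Each firm produces q = 12.8, total output Q = 51.2, price P = 230.4.
DWL is the triangle between Q = 51.2 and Q = 64: ½·(64 − 51.2)·(230.4 − 224) = 40.96.

DWL = 40.96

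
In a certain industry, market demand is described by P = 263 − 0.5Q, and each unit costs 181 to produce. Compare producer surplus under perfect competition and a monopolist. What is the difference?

Producer surplus rises by 3362

Under competition P = MC = 181, so Q = (263 − 181)/0.5 = 164.
PS = (181 − 181)·164 = 0.
The monopolist equates marginal revenue to marginal cost: 263 − Q = 181, so Q = 82. From demand, P = 222.
PS = (222 − 181)·82 = 3362.
Change in producer surplus: 3362 − 0 = 3362.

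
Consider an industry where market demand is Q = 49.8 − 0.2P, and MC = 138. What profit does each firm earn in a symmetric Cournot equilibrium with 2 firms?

π_i = 273.8

Inverting demand: P = 249 − 5Q.
Cournot with 2 identical firms: the symmetric best-response condition is 249 − 15q = 138. Each firm produces q = 7.4, total output Q = 14.8, price P = 175.
Each firm's profit = (175 − 138)·7.4 = 273.8.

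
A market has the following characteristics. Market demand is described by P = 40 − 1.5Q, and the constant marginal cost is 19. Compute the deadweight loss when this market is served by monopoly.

DWL = 36.75

Competitive firms price at marginal cost: P = 19, giving Q = 14.
A monopolist chooses Q where MR = MC. MR = 40 − 3Q; setting this equal to 19 gives Q = 7 and P = 29.5.
DWL is the triangle between Q = 7 and Q = 14: ½·(14 − 7)·(29.5 − 19) = 36.75.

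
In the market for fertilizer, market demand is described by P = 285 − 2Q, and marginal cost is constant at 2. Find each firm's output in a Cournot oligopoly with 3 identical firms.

q_i = 35.375

In a 3-firm Cournot equilibrium, symmetry and the first-order condition give q = (285 − 2)/(8) = 35.375. So Q = 106.125 and P = 72.75.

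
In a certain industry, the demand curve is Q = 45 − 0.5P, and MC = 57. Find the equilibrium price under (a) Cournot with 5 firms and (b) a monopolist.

Inverting demand: P = 90 − 2Q.
In a 5-firm Cournot equilibrium, symmetry and the first-order condition give q = (90 − 57)/(12) = 2.75. So Q = 13.75 and P = 62.5.
The monopolist equates marginal revenue to marginal cost: 90 − 4Q = 57, so Q = 8.25. From demand, P = 73.5.

Cournot: P = 62.5; Monopoly: P = 73.5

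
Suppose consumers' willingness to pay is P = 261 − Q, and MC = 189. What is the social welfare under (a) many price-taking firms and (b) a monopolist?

Competition: TS = 2592; Monopoly: TS = 1944

Competitive firms price at marginal cost: P = 189, giving Q = 72.
CS = ½·(261 − 189)·72 = 2592; PS = (189 − 189)·72 = 0; TS = 2592.
A monopolist chooses Q where MR = MC. MR = 261 − 2Q; setting this equal to 189 gives Q = 36 and P = 225.
CS = ½·(261 − 225)·36 = 648; PS = (225 − 189)·36 = 1296; TS = 1944.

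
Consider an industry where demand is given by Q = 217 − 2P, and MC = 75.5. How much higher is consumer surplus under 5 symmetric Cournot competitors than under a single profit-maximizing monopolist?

Inverting demand: P = 108.5 − 0.5Q.
Monopoly sets MR = MC: 108.5 − Q = 75.5 ⇒ Q = 33, P = 108.5 − 0.5·33 = 92.
CS = ½·(108.5 − 92)·33 = 272.25.
With 5 symmetric Cournot firms, each firm's FOC gives 108.5 − 3q = 75.5, so q = 11, Q = 5·11 = 55, and P = 81.
CS = ½·(108.5 − 81)·55 = 756.25.
Change in consumer surplus: 756.25 − 272.25 = 484.

CS rises by 484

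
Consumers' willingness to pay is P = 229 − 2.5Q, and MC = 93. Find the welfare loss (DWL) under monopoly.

DWL = 924.8

Perfect competition: P = MC = 93, so 229 − 2.5Q = 93 and Q = 54.4.
A monopolist chooses Q where MR = MC. MR = 229 − 5Q; setting this equal to 93 gives Q = 27.2 and P = 161.
DWL is the triangle between Q = 27.2 and Q = 54.4: ½·(54.4 − 27.2)·(161 − 93) = 924.8.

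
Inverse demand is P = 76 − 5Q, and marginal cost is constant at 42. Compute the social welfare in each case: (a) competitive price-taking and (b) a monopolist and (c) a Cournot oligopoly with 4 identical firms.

Perfect competition: P = MC = 42, so 76 − 5Q = 42 and Q = 6.8.
CS = ½·(76 − 42)·6.8 = 115.6; PS = (42 − 42)·6.8 = 0; TS = 115.6.
Monopoly sets MR = MC: 76 − 10Q = 42 ⇒ Q = 3.4, P = 76 − 5·3.4 = 59.
CS = ½·(76 − 59)·3.4 = 28.9; PS = (59 − 42)·3.4 = 57.8; TS = 86.7.
With 4 symmetric Cournot firms, each firm's FOC gives 76 − 25q = 42, so q = 1.36, Q = 4·1.36 = 5.44, and P = 48.8.
CS = ½·(76 − 48.8)·5.44 = 73.984; PS = (48.8 − 42)·5.44 = 36.992; TS = 110.976.

Competition: TS = 115.6; Monopoly: TS = 86.7; Cournot: TS = 110.976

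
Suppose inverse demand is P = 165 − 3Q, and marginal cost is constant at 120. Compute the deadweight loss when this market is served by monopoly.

Under competition P = MC = 120, so Q = (165 − 120)/3 = 15.
The monopolist equates marginal revenue to marginal cost: 165 − 6Q = 120, so Q = 7.5. From demand, P = 142.5.
DWL is the triangle between Q = 7.5 and Q = 15: ½·(15 − 7.5)·(142.5 − 120) = 84.375.

DWL = 84.375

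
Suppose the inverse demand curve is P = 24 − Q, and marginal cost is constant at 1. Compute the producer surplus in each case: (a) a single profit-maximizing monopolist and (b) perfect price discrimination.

The monopolist equates marginal revenue to marginal cost: 24 − 2Q = 1, so Q = 11.5. From demand, P = 12.5.
PS = (12.5 − 1)·11.5 = 132.25.
A perfectly discriminating monopolist sells every unit with P(Q) ≥ MC(Q), so output equals the competitive quantity Q = 23. Each buyer pays their reservation price, so CS = 0 and the firm captures all surplus.
PS = ½·(24 − 1)·23 = 264.5.

Monopoly: PS = 132.25; Perfect PD: PS = 264.5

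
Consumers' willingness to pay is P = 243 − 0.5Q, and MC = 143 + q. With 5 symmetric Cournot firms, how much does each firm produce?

q_i = 25

In a 5-firm Cournot equilibrium, symmetry and the first-order condition give q = (243 − 143)/(4) = 25. So Q = 125 and P = 180.5.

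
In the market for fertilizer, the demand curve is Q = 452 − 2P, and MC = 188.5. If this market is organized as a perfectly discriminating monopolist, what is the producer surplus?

PS = 1406.25

Inverting demand: P = 226 − 0.5Q.
A perfectly discriminating monopolist sells every unit with P(Q) ≥ MC(Q), so output equals the competitive quantity Q = 75. Each buyer pays their reservation price, so CS = 0 and the firm captures all surplus.
PS = ½·(226 − 188.5)·75 = 1406.25.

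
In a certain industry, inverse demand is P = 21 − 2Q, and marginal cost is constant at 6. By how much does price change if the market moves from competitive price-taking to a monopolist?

Price rises by 7.5

Under competition P = MC = 6, so Q = (21 − 6)/2 = 7.5.
Monopoly sets MR = MC: 21 − 4Q = 6 ⇒ Q = 3.75, P = 21 − 2·3.75 = 13.5.
Change in price: 13.5 − 6 = 7.5.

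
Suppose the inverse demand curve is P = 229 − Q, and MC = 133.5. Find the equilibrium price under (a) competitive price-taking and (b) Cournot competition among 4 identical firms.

Under competition P = MC = 133.5, so Q = (229 − 133.5)/1 = 95.5.
With 4 symmetric Cournot firms, each firm's FOC gives 229 − 5q = 133.5, so q = 19.1, Q = 4·19.1 = 76.4, and P = 152.6.

Competition: P = 133.5; Cournot: P = 152.6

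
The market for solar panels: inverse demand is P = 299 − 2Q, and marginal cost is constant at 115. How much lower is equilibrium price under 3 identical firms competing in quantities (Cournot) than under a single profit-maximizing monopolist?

P falls by 46

A monopolist chooses Q where MR = MC. MR = 299 − 4Q; setting this equal to 115 gives Q = 46 and P = 207.
Cournot with 3 identical firms: the symmetric best-response condition is 299 − 8q = 115. Each firm produces q = 23, total output Q = 69, price P = 161.
Change in equilibrium price: 161 − 207 = −46.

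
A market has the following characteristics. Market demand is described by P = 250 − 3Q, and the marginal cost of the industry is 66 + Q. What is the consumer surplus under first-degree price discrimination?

With perfect price discrimination, output is the efficient level Q = 46 (where demand meets MC), but every buyer pays their willingness to pay: CS = 0 and PS = total surplus.
CS = 0.

CS = 0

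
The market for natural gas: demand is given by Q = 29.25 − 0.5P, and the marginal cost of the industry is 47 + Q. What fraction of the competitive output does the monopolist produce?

Q_m/Q_c = 0.6

Inverting demand: P = 58.5 − 2Q.
The monopolist equates marginal revenue to marginal cost: 58.5 − 4Q = 47 + Q, so Q = 2.3. From demand, P = 53.9.
Under competition P = MC: 58.5 − 2Q = 47 + Q ⇒ Q = 23/6, P = 305/6.
Ratio Q_m/Q_c = 2.3/(23/6) = 0.6.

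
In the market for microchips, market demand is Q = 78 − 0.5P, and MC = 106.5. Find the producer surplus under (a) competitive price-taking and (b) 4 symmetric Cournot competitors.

Inverting demand: P = 156 − 2Q.
Competitive firms price at marginal cost: P = 106.5, giving Q = 24.75.
PS = (106.5 − 106.5)·24.75 = 0.
Cournot with 4 identical firms: the symmetric best-response condition is 156 − 10q = 106.5. Each firm produces q = 4.95, total output Q = 19.8, price P = 116.4.
PS = (116.4 − 106.5)·19.8 = 196.02.

Competition: PS = 0; Cournot: PS = 196.02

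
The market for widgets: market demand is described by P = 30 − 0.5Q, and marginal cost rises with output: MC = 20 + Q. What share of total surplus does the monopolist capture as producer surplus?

Monopoly sets MR = MC: 30 − Q = 20 + Q ⇒ Q = 5, P = 30 − 0.5·5 = 27.5.
CS = ½·(30 − 27.5)·5 = 6.25.
PS = P·Q − VC(Q) = 27.5·5 − (20·5 + ½·1·5²) = 25.
Share captured = PS/TS = 25/31.25 = 0.8.

PS/TS = 0.8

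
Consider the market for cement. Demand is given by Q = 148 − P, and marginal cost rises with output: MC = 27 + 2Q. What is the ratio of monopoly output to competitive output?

Q_m/Q_c = 0.75

Inverting demand: P = 148 − Q.
The monopolist equates marginal revenue to marginal cost: 148 − 2Q = 27 + 2Q, so Q = 30.25. From demand, P = 117.75.
Under competition P = MC: 148 − Q = 27 + 2Q ⇒ Q = 121/3, P = 323/3.
Ratio Q_m/Q_c = 30.25/(121/3) = 0.75.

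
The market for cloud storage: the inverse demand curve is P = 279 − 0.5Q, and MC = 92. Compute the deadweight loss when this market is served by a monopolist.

Under competition P = MC = 92, so Q = (279 − 92)/0.5 = 374.
Monopoly sets MR = MC: 279 − Q = 92 ⇒ Q = 187, P = 279 − 0.5·187 = 185.5.
DWL is the triangle between Q = 187 and Q = 374: ½·(374 − 187)·(185.5 − 92) = 8742.25.

DWL = 8742.25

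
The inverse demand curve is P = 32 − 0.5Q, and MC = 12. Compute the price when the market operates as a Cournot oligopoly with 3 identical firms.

P = 17

Cournot with 3 identical firms: the symmetric best-response condition is 32 − 2q = 12. Each firm produces q = 10, total output Q = 30, price P = 17.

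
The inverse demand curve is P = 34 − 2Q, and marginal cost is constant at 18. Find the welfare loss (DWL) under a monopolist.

Under competition P = MC = 18, so Q = (34 − 18)/2 = 8.
Monopoly sets MR = MC: 34 − 4Q = 18 ⇒ Q = 4, P = 34 − 2·4 = 26.
DWL is the triangle between Q = 4 and Q = 8: ½·(8 − 4)·(26 − 18) = 16.

DWL = 16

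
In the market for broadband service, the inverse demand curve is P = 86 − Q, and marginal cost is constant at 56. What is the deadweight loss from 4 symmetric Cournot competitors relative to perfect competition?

Perfect competition: P = MC = 56, so 86 − Q = 56 and Q = 30.
With 4 symmetric Cournot firms, each firm's FOC gives 86 − 5q = 56, so q = 6, Q = 4·6 = 24, and P = 62.
DWL is the triangle between Q = 24 and Q = 30: ½·(30 − 24)·(62 − 56) = 18.

DWL = 18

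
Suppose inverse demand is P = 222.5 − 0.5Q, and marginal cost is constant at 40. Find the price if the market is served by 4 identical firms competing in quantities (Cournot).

In a 4-firm Cournot equilibrium, symmetry and the first-order condition give q = (222.5 − 40)/(2.5) = 73. So Q = 292 and P = 76.5.

P = 76.5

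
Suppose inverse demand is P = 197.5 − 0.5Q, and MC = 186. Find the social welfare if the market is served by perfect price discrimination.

TS = 132.25

A perfectly discriminating monopolist sells every unit with P(Q) ≥ MC(Q), so output equals the competitive quantity Q = 23. Each buyer pays their reservation price, so CS = 0 and the firm captures all surplus.
TS = 132.25 (equal to competitive TS).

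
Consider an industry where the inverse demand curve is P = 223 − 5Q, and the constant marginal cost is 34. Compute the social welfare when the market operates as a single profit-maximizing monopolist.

A monopolist chooses Q where MR = MC. MR = 223 − 10Q; setting this equal to 34 gives Q = 18.9 and P = 128.5.
CS = ½·(223 − 128.5)·18.9 = 893.025; PS = (128.5 − 34)·18.9 = 1786.05; TS = 2679.075.

TS = 2679.075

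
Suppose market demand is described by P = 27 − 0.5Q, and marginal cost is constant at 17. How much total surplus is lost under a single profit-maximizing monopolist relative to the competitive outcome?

DWL = 25

Perfect competition: P = MC = 17, so 27 − 0.5Q = 17 and Q = 20.
The monopolist equates marginal revenue to marginal cost: 27 − Q = 17, so Q = 10. From demand, P = 22.
DWL is the triangle between Q = 10 and Q = 20: ½·(20 − 10)·(22 − 17) = 25.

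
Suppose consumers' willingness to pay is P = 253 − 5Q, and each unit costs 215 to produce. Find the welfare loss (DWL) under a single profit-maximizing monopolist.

Competitive firms price at marginal cost: P = 215, giving Q = 7.6.
A monopolist chooses Q where MR = MC. MR = 253 − 10Q; setting this equal to 215 gives Q = 3.8 and P = 234.
DWL is the triangle between Q = 3.8 and Q = 7.6: ½·(7.6 − 3.8)·(234 − 215) = 36.1.

DWL = 36.1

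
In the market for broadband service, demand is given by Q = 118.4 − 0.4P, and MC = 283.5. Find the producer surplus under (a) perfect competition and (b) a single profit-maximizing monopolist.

Competition: PS = 0; Monopoly: PS = 15.625

Inverting demand: P = 296 − 2.5Q.
Perfect competition: P = MC = 283.5, so 296 − 2.5Q = 283.5 and Q = 5.
PS = (283.5 − 283.5)·5 = 0.
The monopolist equates marginal revenue to marginal cost: 296 − 5Q = 283.5, so Q = 2.5. From demand, P = 289.75.
PS = (289.75 − 283.5)·2.5 = 15.625.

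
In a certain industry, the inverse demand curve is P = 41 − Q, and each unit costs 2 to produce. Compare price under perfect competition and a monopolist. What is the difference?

P rises by 19.5

Under competition P = MC = 2, so Q = (41 − 2)/1 = 39.
A monopolist chooses Q where MR = MC. MR = 41 − 2Q; setting this equal to 2 gives Q = 19.5 and P = 21.5.
Change in price: 21.5 − 2 = 19.5.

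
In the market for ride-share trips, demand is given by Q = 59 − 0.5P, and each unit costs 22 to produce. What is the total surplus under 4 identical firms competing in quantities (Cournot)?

TS = 2211.84

Inverting demand: P = 118 − 2Q.
Cournot with 4 identical firms: the symmetric best-response condition is 118 − 10q = 22. Each firm produces q = 9.6, total output Q = 38.4, price P = 41.2.
CS = ½·(118 − 41.2)·38.4 = 1474.56; PS = (41.2 − 22)·38.4 = 737.28; TS = 2211.84.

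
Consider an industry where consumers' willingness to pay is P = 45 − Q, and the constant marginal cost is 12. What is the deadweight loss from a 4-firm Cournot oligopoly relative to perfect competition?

DWL = 21.78

Competitive firms price at marginal cost: P = 12, giving Q = 33.
In a 4-firm Cournot equilibrium, symmetry and the first-order condition give q = (45 − 12)/(5) = 6.6. So Q = 26.4 and P = 18.6.
DWL is the triangle between Q = 26.4 and Q = 33: ½·(33 − 26.4)·(18.6 − 12) = 21.78.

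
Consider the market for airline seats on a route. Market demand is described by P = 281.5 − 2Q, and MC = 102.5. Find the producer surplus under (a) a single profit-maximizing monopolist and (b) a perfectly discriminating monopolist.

A monopolist chooses Q where MR = MC. MR = 281.5 − 4Q; setting this equal to 102.5 gives Q = 44.75 and P = 192.
PS = (192 − 102.5)·44.75 = 4005.125.
A perfectly discriminating monopolist sells every unit with P(Q) ≥ MC(Q), so output equals the competitive quantity Q = 89.5. Each buyer pays their reservation price, so CS = 0 and the firm captures all surplus.
PS = ½·(281.5 − 102.5)·89.5 = 8010.25.

Monopoly: PS = 4005.125; Perfect PD: PS = 8010.25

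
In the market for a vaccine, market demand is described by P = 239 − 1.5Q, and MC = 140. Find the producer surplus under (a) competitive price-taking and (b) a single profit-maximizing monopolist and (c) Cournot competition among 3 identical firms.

Under competition P = MC = 140, so Q = (239 − 140)/1.5 = 66.
PS = (140 − 140)·66 = 0.
The monopolist equates marginal revenue to marginal cost: 239 − 3Q = 140, so Q = 33. From demand, P = 189.5.
PS = (189.5 − 140)·33 = 1633.5.
With 3 symmetric Cournot firms, each firm's FOC gives 239 − 6q = 140, so q = 16.5, Q = 3·16.5 = 49.5, and P = 164.75.
PS = (164.75 − 140)·49.5 = 1225.125.

Competition: PS = 0; Monopoly: PS = 1633.5; Cournot: PS = 1225.125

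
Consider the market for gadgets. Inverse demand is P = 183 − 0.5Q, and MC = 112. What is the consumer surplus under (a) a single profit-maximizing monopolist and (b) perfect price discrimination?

A monopolist chooses Q where MR = MC. MR = 183 − Q; setting this equal to 112 gives Q = 71 and P = 147.5.
CS = ½·(183 − 147.5)·71 = 1260.25.
Under first-degree price discrimination the firm charges each unit its demand price and produces up to where P = MC, i.e. Q = 142. Consumer surplus is zero; producer surplus equals total surplus.
CS = 0.

Monopoly: CS = 1260.25; Perfect PD: CS = 0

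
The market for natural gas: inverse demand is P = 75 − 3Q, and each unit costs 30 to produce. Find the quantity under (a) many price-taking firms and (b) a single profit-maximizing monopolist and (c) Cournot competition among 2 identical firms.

Perfect competition: P = MC = 30, so 75 − 3Q = 30 and Q = 15.
A monopolist chooses Q where MR = MC. MR = 75 − 6Q; setting this equal to 30 gives Q = 7.5 and P = 52.5.
Cournot with 2 identical firms: the symmetric best-response condition is 75 − 9q = 30. Each firm produces q = 5, total output Q = 10, price P = 45.

Competition: Q = 15; Monopoly: Q = 7.5; Cournot: Q = 10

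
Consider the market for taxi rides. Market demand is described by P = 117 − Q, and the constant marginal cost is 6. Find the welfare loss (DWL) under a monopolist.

DWL = 1540.125

Under competition P = MC = 6, so Q = (117 − 6)/1 = 111.
Monopoly sets MR = MC: 117 − 2Q = 6 ⇒ Q = 55.5, P = 117 − 55.5 = 61.5.
DWL is the triangle between Q = 55.5 and Q = 111: ½·(111 − 55.5)·(61.5 − 6) = 1540.125.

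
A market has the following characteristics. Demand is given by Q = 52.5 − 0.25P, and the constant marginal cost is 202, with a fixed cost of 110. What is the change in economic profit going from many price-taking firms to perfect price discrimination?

Economic profit rises by 8

Inverting demand: P = 210 − 4Q.
Under competition P = MC = 202, so Q = (210 − 202)/4 = 2.
Profit = (202 − 202)·2 − 110 = −110.
With perfect price discrimination, output is the efficient level Q = 2 (where demand meets MC), but every buyer pays their willingness to pay: CS = 0 and PS = total surplus.
PS equals the full surplus area, 8. Profit = 8 − 110 = −102.
Change in economic profit: −102 − −110 = 8.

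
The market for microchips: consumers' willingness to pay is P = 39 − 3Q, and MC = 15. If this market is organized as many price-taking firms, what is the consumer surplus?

Competitive firms price at marginal cost: P = 15, giving Q = 8.
CS = ½·(39 − 15)·8 = 96.

CS = 96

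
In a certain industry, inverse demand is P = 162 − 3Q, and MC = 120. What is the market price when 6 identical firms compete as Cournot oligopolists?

P = 126

Cournot with 6 identical firms: the symmetric best-response condition is 162 − 21q = 120. Each firm produces q = 2, total output Q = 12, price P = 126.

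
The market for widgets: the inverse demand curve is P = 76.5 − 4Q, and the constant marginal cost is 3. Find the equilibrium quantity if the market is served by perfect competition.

Q = 18.375

Competitive firms price at marginal cost: P = 3, giving Q = 18.375.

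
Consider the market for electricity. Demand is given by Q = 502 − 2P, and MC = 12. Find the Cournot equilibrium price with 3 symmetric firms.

P = 71.75

Inverting demand: P = 251 − 0.5Q.
In a 3-firm Cournot equilibrium, symmetry and the first-order condition give q = (251 − 12)/(2) = 119.5. So Q = 358.5 and P = 71.75.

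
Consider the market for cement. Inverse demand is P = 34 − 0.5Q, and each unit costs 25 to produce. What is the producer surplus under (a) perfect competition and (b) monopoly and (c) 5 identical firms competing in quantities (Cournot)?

Competitive firms price at marginal cost: P = 25, giving Q = 18.
PS = (25 − 25)·18 = 0.
A monopolist chooses Q where MR = MC. MR = 34 − Q; setting this equal to 25 gives Q = 9 and P = 29.5.
PS = (29.5 − 25)·9 = 40.5.
With 5 symmetric Cournot firms, each firm's FOC gives 34 − 3q = 25, so q = 3, Q = 5·3 = 15, and P = 26.5.
PS = (26.5 − 25)·15 = 22.5.

Competition: PS = 0; Monopoly: PS = 40.5; Cournot: PS = 22.5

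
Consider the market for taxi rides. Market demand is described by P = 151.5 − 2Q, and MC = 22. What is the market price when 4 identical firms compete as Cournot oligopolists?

P = 47.9

With 4 symmetric Cournot firms, each firm's FOC gives 151.5 − 10q = 22, so q = 12.95, Q = 4·12.95 = 51.8, and P = 47.9.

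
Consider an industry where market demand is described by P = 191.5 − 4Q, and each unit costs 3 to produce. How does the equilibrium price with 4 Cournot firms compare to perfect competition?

Cournot with 4 identical firms: the symmetric best-response condition is 191.5 − 20q = 3. Each firm produces q = 9.425, total output Q = 37.7, price P = 40.7.
Competitive firms price at marginal cost: P = 3, giving Q = 47.125.

Cournot: P = 40.7; Competition: P = 3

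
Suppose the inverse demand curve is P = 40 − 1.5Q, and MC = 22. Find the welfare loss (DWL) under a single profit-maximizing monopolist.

Perfect competition: P = MC = 22, so 40 − 1.5Q = 22 and Q = 12.
Monopoly sets MR = MC: 40 − 3Q = 22 ⇒ Q = 6, P = 40 − 1.5·6 = 31.
DWL is the triangle between Q = 6 and Q = 12: ½·(12 − 6)·(31 − 22) = 27.

DWL = 27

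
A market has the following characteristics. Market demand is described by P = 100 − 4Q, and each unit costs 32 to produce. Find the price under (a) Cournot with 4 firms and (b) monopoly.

Cournot: P = 45.6; Monopoly: P = 66

With 4 symmetric Cournot firms, each firm's FOC gives 100 − 20q = 32, so q = 3.4, Q = 4·3.4 = 13.6, and P = 45.6.
A monopolist chooses Q where MR = MC. MR = 100 − 8Q; setting this equal to 32 gives Q = 8.5 and P = 66.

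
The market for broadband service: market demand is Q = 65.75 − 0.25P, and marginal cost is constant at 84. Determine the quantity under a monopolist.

Q = 22.375

Inverting demand: P = 263 − 4Q.
Monopoly sets MR = MC: 263 − 8Q = 84 ⇒ Q = 22.375, P = 263 − 4·22.375 = 173.5.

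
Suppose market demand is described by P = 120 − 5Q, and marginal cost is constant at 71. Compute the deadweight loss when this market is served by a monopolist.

Competitive firms price at marginal cost: P = 71, giving Q = 9.8.
A monopolist chooses Q where MR = MC. MR = 120 − 10Q; setting this equal to 71 gives Q = 4.9 and P = 95.5.
DWL is the triangle between Q = 4.9 and Q = 9.8: ½·(9.8 − 4.9)·(95.5 − 71) = 60.025.

DWL = 60.025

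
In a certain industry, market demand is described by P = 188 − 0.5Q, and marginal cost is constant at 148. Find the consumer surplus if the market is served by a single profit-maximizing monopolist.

CS = 400

A monopolist chooses Q where MR = MC. MR = 188 − Q; setting this equal to 148 gives Q = 40 and P = 168.
CS = ½·(188 − 168)·40 = 400.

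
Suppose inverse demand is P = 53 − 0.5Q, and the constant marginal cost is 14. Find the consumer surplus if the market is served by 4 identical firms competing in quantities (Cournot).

CS = 973.44

In a 4-firm Cournot equilibrium, symmetry and the first-order condition give q = (53 − 14)/(2.5) = 15.6. So Q = 62.4 and P = 21.8.
CS = ½·(53 − 21.8)·62.4 = 973.44.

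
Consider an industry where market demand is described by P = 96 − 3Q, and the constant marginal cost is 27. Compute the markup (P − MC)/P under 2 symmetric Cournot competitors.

Lerner index = 0.46

Cournot with 2 identical firms: the symmetric best-response condition is 96 − 9q = 27. Each firm produces q = 23/3, total output Q = 46/3, price P = 50.
Lerner index = (P − MC)/P = (50 − 27)/50 = 0.46.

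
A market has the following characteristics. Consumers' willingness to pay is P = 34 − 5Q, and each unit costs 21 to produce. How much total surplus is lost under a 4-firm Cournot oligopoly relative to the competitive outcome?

DWL = 0.676

Competitive firms price at marginal cost: P = 21, giving Q = 2.6.
Cournot with 4 identical firms: the symmetric best-response condition is 34 − 25q = 21. Each firm produces q = 0.52, total output Q = 2.08, price P = 23.6.
DWL is the triangle between Q = 2.08 and Q = 2.6: ½·(2.6 − 2.08)·(23.6 − 21) = 0.676.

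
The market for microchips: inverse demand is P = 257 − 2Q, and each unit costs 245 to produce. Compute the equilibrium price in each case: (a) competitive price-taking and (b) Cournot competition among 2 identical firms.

Competitive firms price at marginal cost: P = 245, giving Q = 6.
Cournot with 2 identical firms: the symmetric best-response condition is 257 − 6q = 245. Each firm produces q = 2, total output Q = 4, price P = 249.

Competition: P = 245; Cournot: P = 249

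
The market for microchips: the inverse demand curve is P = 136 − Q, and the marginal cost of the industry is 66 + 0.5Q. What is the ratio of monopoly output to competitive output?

A monopolist chooses Q where MR = MC. MR = 136 − 2Q; setting this equal to 66 + 0.5Q gives Q = 28 and P = 108.
Competitive equilibrium sets price equal to marginal cost: 136 − Q = 66 + 0.5Q, so Q = 140/3 and P = 268/3.
Ratio Q_m/Q_c = 28/(140/3) = 0.6.

Q_m/Q_c = 0.6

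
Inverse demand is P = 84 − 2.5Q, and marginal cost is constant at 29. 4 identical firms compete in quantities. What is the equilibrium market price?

P = 40

Cournot with 4 identical firms: the symmetric best-response condition is 84 − 12.5q = 29. Each firm produces q = 4.4, total output Q = 17.6, price P = 40.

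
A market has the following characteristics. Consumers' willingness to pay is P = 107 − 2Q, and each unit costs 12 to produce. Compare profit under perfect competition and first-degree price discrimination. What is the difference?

π rises by 2256.25

Competitive firms price at marginal cost: P = 12, giving Q = 47.5.
Profit = (12 − 12)·47.5 = 0.
Under first-degree price discrimination the firm charges each unit its demand price and produces up to where P = MC, i.e. Q = 47.5. Consumer surplus is zero; producer surplus equals total surplus.
PS equals the full surplus area, 2256.25. Profit = 2256.25 = 2256.25.
Change in profit: 2256.25 − 0 = 2256.25.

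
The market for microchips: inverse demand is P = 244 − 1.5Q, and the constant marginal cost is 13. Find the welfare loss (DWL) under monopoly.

DWL = 4446.75

Competitive firms price at marginal cost: P = 13, giving Q = 154.
Monopoly sets MR = MC: 244 − 3Q = 13 ⇒ Q = 77, P = 244 − 1.5·77 = 128.5.
DWL is the triangle between Q = 77 and Q = 154: ½·(154 − 77)·(128.5 − 13) = 4446.75.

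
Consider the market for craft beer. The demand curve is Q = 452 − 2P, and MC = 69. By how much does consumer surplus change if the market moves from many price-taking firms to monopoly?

CS falls by 18486.75

Inverting demand: P = 226 − 0.5Q.
Competitive firms price at marginal cost: P = 69, giving Q = 314.
CS = ½·(226 − 69)·314 = 24649.
A monopolist chooses Q where MR = MC. MR = 226 − Q; setting this equal to 69 gives Q = 157 and P = 147.5.
CS = ½·(226 − 147.5)·157 = 6162.25.
Change in consumer surplus: 6162.25 − 24649 = −18486.75.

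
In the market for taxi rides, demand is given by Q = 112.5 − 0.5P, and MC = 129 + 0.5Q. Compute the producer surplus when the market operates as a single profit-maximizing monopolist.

Inverting demand: P = 225 − 2Q.
Monopoly sets MR = MC: 225 − 4Q = 129 + 0.5Q ⇒ Q = 64/3, P = 225 − 2·64/3 = 547/3.
PS = P·Q − VC(Q) = 547/3·64/3 − (129·64/3 + ½·0.5·(64/3)²) = 1024.

PS = 1024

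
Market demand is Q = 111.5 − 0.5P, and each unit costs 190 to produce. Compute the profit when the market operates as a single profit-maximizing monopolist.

Inverting demand: P = 223 − 2Q.
A monopolist chooses Q where MR = MC. MR = 223 − 4Q; setting this equal to 190 gives Q = 8.25 and P = 206.5.
Profit = (206.5 − 190)·8.25 = 136.125.

Profit = 136.125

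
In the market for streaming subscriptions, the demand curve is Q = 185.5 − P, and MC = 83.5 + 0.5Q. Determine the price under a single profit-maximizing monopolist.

P = 144.7

Inverting demand: P = 185.5 − Q.
Monopoly sets MR = MC: 185.5 − 2Q = 83.5 + 0.5Q ⇒ Q = 40.8, P = 185.5 − 40.8 = 144.7.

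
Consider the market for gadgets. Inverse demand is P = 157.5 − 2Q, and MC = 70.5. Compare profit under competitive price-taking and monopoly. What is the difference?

Perfect competition: P = MC = 70.5, so 157.5 − 2Q = 70.5 and Q = 43.5.
Profit = (70.5 − 70.5)·43.5 = 0.
A monopolist chooses Q where MR = MC. MR = 157.5 − 4Q; setting this equal to 70.5 gives Q = 21.75 and P = 114.
Profit = (114 − 70.5)·21.75 = 946.125.
Change in profit: 946.125 − 0 = 946.125.

Profit rises by 946.125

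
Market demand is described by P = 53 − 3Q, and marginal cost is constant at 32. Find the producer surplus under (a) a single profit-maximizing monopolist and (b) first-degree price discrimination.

Monopoly: PS = 36.75; Perfect PD: PS = 73.5

A monopolist chooses Q where MR = MC. MR = 53 − 6Q; setting this equal to 32 gives Q = 3.5 and P = 42.5.
PS = (42.5 − 32)·3.5 = 36.75.
A perfectly discriminating monopolist sells every unit with P(Q) ≥ MC(Q), so output equals the competitive quantity Q = 7. Each buyer pays their reservation price, so CS = 0 and the firm captures all surplus.
PS = ½·(53 − 32)·7 = 73.5.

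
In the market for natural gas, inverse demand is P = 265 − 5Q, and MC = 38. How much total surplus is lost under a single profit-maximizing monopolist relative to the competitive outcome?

Perfect competition: P = MC = 38, so 265 − 5Q = 38 and Q = 45.4.
Monopoly sets MR = MC: 265 − 10Q = 38 ⇒ Q = 22.7, P = 265 − 5·22.7 = 151.5.
DWL is the triangle between Q = 22.7 and Q = 45.4: ½·(45.4 − 22.7)·(151.5 − 38) = 1288.225.

DWL = 1288.225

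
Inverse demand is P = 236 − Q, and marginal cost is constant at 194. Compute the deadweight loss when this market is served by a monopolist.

Perfect competition: P = MC = 194, so 236 − Q = 194 and Q = 42.
A monopolist chooses Q where MR = MC. MR = 236 − 2Q; setting this equal to 194 gives Q = 21 and P = 215.
DWL is the triangle between Q = 21 and Q = 42: ½·(42 − 21)·(215 − 194) = 220.5.

DWL = 220.5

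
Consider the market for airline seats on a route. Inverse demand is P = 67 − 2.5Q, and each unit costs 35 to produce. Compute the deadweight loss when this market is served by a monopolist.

Competitive firms price at marginal cost: P = 35, giving Q = 12.8.
Monopoly sets MR = MC: 67 − 5Q = 35 ⇒ Q = 6.4, P = 67 − 2.5·6.4 = 51.
DWL is the triangle between Q = 6.4 and Q = 12.8: ½·(12.8 − 6.4)·(51 − 35) = 51.2.

DWL = 51.2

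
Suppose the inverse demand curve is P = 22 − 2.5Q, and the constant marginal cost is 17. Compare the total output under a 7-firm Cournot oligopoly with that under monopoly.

In a 7-firm Cournot equilibrium, symmetry and the first-order condition give q = (22 − 17)/(20) = 0.25. So Q = 1.75 and P = 17.625.
Monopoly sets MR = MC: 22 − 5Q = 17 ⇒ Q = 1, P = 22 − 2.5·1 = 19.5.

Cournot: Q = 1.75; Monopoly: Q = 1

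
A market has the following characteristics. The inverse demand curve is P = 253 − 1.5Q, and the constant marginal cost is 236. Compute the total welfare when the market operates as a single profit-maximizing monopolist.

TS = 72.25

Monopoly sets MR = MC: 253 − 3Q = 236 ⇒ Q = 17/3, P = 253 − 1.5·17/3 = 244.5.
CS = ½·(253 − 244.5)·17/3 = 289/12; PS = (244.5 − 236)·17/3 = 289/6; TS = 72.25.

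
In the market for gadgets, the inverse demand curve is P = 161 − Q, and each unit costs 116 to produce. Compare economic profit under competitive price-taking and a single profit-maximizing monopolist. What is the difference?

Economic profit rises by 506.25

Under competition P = MC = 116, so Q = (161 − 116)/1 = 45.
Profit = (116 − 116)·45 = 0.
A monopolist chooses Q where MR = MC. MR = 161 − 2Q; setting this equal to 116 gives Q = 22.5 and P = 138.5.
Profit = (138.5 − 116)·22.5 = 506.25.
Change in economic profit: 506.25 − 0 = 506.25.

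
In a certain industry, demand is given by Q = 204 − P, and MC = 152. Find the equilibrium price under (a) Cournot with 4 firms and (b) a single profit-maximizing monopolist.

Cournot: P = 162.4; Monopoly: P = 178

Inverting demand: P = 204 − Q.
In a 4-firm Cournot equilibrium, symmetry and the first-order condition give q = (204 − 152)/(5) = 10.4. So Q = 41.6 and P = 162.4.
A monopolist chooses Q where MR = MC. MR = 204 − 2Q; setting this equal to 152 gives Q = 26 and P = 178.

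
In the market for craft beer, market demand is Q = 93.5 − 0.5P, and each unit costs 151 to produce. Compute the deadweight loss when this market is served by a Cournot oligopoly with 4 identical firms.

Inverting demand: P = 187 − 2Q.
Competitive firms price at marginal cost: P = 151, giving Q = 18.
In a 4-firm Cournot equilibrium, symmetry and the first-order condition give q = (187 − 151)/(10) = 3.6. So Q = 14.4 and P = 158.2.
DWL is the triangle between Q = 14.4 and Q = 18: ½·(18 − 14.4)·(158.2 − 151) = 12.96.

DWL = 12.96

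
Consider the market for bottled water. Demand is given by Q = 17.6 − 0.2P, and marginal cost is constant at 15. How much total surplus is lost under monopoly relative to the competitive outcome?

Inverting demand: P = 88 − 5Q.
Perfect competition: P = MC = 15, so 88 − 5Q = 15 and Q = 14.6.
Monopoly sets MR = MC: 88 − 10Q = 15 ⇒ Q = 7.3, P = 88 − 5·7.3 = 51.5.
DWL is the triangle between Q = 7.3 and Q = 14.6: ½·(14.6 − 7.3)·(51.5 − 15) = 133.225.

DWL = 133.225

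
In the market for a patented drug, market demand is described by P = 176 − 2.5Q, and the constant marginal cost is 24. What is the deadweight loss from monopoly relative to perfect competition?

Perfect competition: P = MC = 24, so 176 − 2.5Q = 24 and Q = 60.8.
The monopolist equates marginal revenue to marginal cost: 176 − 5Q = 24, so Q = 30.4. From demand, P = 100.
DWL is the triangle between Q = 30.4 and Q = 60.8: ½·(60.8 − 30.4)·(100 − 24) = 1155.2.

DWL = 1155.2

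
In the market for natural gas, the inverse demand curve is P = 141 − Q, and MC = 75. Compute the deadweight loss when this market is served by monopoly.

Competitive firms price at marginal cost: P = 75, giving Q = 66.
Monopoly sets MR = MC: 141 − 2Q = 75 ⇒ Q = 33, P = 141 − 33 = 108.
DWL is the triangle between Q = 33 and Q = 66: ½·(66 − 33)·(108 − 75) = 544.5.

DWL = 544.5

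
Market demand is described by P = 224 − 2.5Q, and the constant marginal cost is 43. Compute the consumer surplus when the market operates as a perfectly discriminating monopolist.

CS = 0

A perfectly discriminating monopolist sells every unit with P(Q) ≥ MC(Q), so output equals the competitive quantity Q = 72.4. Each buyer pays their reservation price, so CS = 0 and the firm captures all surplus.
CS = 0.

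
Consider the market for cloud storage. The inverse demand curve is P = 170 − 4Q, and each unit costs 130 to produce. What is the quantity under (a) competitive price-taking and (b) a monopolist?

Competition: Q = 10; Monopoly: Q = 5

Competitive firms price at marginal cost: P = 130, giving Q = 10.
The monopolist equates marginal revenue to marginal cost: 170 − 8Q = 130, so Q = 5. From demand, P = 150.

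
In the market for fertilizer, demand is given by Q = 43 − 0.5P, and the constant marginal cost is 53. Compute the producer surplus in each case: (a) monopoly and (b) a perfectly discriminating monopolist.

Inverting demand: P = 86 − 2Q.
A monopolist chooses Q where MR = MC. MR = 86 − 4Q; setting this equal to 53 gives Q = 8.25 and P = 69.5.
PS = (69.5 − 53)·8.25 = 136.125.
A perfectly discriminating monopolist sells every unit with P(Q) ≥ MC(Q), so output equals the competitive quantity Q = 16.5. Each buyer pays their reservation price, so CS = 0 and the firm captures all surplus.
PS = ½·(86 − 53)·16.5 = 272.25.

Monopoly: PS = 136.125; Perfect PD: PS = 272.25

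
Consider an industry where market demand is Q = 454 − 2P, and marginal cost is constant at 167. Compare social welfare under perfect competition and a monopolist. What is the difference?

Inverting demand: P = 227 − 0.5Q.
Perfect competition: P = MC = 167, so 227 − 0.5Q = 167 and Q = 120.
CS = ½·(227 − 167)·120 = 3600; PS = (167 − 167)·120 = 0; TS = 3600.
The monopolist equates marginal revenue to marginal cost: 227 − Q = 167, so Q = 60. From demand, P = 197.
CS = ½·(227 − 197)·60 = 900; PS = (197 − 167)·60 = 1800; TS = 2700.
Change in social welfare: 2700 − 3600 = −900.

Social welfare falls by 900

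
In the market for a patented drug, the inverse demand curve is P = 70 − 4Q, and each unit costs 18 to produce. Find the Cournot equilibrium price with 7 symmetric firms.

P = 24.5

With 7 symmetric Cournot firms, each firm's FOC gives 70 − 32q = 18, so q = 1.625, Q = 7·1.625 = 11.375, and P = 24.5.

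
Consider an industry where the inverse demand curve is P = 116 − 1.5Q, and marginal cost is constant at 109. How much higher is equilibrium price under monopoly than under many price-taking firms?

Perfect competition: P = MC = 109, so 116 − 1.5Q = 109 and Q = 14/3.
Monopoly sets MR = MC: 116 − 3Q = 109 ⇒ Q = 7/3, P = 116 − 1.5·7/3 = 112.5.
Change in equilibrium price: 112.5 − 109 = 3.5.

P rises by 3.5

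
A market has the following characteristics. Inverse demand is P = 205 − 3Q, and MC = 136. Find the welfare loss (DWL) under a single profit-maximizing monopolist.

DWL = 198.375

Under competition P = MC = 136, so Q = (205 − 136)/3 = 23.
A monopolist chooses Q where MR = MC. MR = 205 − 6Q; setting this equal to 136 gives Q = 11.5 and P = 170.5.
DWL is the triangle between Q = 11.5 and Q = 23: ½·(23 − 11.5)·(170.5 − 136) = 198.375.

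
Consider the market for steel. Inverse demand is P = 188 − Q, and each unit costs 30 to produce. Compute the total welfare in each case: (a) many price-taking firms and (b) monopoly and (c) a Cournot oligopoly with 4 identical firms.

Competition: TS = 12482; Monopoly: TS = 9361.5; Cournot: TS = 11982.72

Under competition P = MC = 30, so Q = (188 − 30)/1 = 158.
CS = ½·(188 − 30)·158 = 12482; PS = (30 − 30)·158 = 0; TS = 12482.
The monopolist equates marginal revenue to marginal cost: 188 − 2Q = 30, so Q = 79. From demand, P = 109.
CS = ½·(188 − 109)·79 = 3120.5; PS = (109 − 30)·79 = 6241; TS = 9361.5.
In a 4-firm Cournot equilibrium, symmetry and the first-order condition give q = (188 − 30)/(5) = 31.6. So Q = 126.4 and P = 61.6.
CS = ½·(188 − 61.6)·126.4 = 7988.48; PS = (61.6 − 30)·126.4 = 3994.24; TS = 11982.72.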